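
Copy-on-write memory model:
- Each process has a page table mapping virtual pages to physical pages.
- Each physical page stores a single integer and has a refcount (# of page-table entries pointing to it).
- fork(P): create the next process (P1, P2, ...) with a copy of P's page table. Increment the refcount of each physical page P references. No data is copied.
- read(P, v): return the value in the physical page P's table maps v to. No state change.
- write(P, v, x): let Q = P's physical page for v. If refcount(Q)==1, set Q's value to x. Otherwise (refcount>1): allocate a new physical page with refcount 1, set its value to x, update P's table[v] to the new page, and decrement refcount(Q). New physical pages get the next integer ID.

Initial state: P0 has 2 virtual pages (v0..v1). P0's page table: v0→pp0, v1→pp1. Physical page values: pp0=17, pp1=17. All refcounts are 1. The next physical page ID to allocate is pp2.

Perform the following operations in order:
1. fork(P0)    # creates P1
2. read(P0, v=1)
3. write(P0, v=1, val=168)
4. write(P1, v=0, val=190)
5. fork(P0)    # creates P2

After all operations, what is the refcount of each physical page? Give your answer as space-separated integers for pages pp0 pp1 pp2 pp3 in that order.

Answer: 2 1 2 1

Derivation:
Op 1: fork(P0) -> P1. 2 ppages; refcounts: pp0:2 pp1:2
Op 2: read(P0, v1) -> 17. No state change.
Op 3: write(P0, v1, 168). refcount(pp1)=2>1 -> COPY to pp2. 3 ppages; refcounts: pp0:2 pp1:1 pp2:1
Op 4: write(P1, v0, 190). refcount(pp0)=2>1 -> COPY to pp3. 4 ppages; refcounts: pp0:1 pp1:1 pp2:1 pp3:1
Op 5: fork(P0) -> P2. 4 ppages; refcounts: pp0:2 pp1:1 pp2:2 pp3:1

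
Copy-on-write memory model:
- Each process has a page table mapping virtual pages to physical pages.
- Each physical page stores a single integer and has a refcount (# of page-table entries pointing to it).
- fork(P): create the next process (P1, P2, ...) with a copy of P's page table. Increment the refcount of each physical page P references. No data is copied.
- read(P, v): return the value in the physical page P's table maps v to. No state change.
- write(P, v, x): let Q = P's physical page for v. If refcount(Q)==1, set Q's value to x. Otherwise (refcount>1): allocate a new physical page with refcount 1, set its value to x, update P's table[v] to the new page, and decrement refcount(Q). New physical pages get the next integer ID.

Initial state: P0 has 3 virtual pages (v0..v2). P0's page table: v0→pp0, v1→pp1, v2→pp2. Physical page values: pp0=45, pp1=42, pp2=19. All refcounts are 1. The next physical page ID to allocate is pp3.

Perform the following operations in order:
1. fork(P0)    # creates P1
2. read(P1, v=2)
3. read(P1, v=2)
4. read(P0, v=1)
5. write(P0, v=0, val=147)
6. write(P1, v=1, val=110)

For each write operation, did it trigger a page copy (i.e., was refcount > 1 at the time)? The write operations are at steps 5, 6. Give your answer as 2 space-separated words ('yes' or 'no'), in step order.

Op 1: fork(P0) -> P1. 3 ppages; refcounts: pp0:2 pp1:2 pp2:2
Op 2: read(P1, v2) -> 19. No state change.
Op 3: read(P1, v2) -> 19. No state change.
Op 4: read(P0, v1) -> 42. No state change.
Op 5: write(P0, v0, 147). refcount(pp0)=2>1 -> COPY to pp3. 4 ppages; refcounts: pp0:1 pp1:2 pp2:2 pp3:1
Op 6: write(P1, v1, 110). refcount(pp1)=2>1 -> COPY to pp4. 5 ppages; refcounts: pp0:1 pp1:1 pp2:2 pp3:1 pp4:1

yes yes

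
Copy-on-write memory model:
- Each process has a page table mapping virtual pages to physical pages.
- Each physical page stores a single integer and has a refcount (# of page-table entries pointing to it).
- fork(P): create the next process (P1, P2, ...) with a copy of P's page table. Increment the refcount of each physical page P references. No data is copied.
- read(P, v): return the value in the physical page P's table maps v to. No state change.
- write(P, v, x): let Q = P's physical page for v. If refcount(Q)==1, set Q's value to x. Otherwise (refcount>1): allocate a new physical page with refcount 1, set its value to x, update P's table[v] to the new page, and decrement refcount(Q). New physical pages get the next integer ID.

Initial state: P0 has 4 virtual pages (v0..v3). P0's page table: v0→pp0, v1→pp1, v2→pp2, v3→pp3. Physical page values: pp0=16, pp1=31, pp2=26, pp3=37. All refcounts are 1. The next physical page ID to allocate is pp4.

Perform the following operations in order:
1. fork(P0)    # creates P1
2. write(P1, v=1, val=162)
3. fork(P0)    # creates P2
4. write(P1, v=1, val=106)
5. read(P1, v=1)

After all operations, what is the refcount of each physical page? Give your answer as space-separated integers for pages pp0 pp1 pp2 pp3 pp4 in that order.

Op 1: fork(P0) -> P1. 4 ppages; refcounts: pp0:2 pp1:2 pp2:2 pp3:2
Op 2: write(P1, v1, 162). refcount(pp1)=2>1 -> COPY to pp4. 5 ppages; refcounts: pp0:2 pp1:1 pp2:2 pp3:2 pp4:1
Op 3: fork(P0) -> P2. 5 ppages; refcounts: pp0:3 pp1:2 pp2:3 pp3:3 pp4:1
Op 4: write(P1, v1, 106). refcount(pp4)=1 -> write in place. 5 ppages; refcounts: pp0:3 pp1:2 pp2:3 pp3:3 pp4:1
Op 5: read(P1, v1) -> 106. No state change.

Answer: 3 2 3 3 1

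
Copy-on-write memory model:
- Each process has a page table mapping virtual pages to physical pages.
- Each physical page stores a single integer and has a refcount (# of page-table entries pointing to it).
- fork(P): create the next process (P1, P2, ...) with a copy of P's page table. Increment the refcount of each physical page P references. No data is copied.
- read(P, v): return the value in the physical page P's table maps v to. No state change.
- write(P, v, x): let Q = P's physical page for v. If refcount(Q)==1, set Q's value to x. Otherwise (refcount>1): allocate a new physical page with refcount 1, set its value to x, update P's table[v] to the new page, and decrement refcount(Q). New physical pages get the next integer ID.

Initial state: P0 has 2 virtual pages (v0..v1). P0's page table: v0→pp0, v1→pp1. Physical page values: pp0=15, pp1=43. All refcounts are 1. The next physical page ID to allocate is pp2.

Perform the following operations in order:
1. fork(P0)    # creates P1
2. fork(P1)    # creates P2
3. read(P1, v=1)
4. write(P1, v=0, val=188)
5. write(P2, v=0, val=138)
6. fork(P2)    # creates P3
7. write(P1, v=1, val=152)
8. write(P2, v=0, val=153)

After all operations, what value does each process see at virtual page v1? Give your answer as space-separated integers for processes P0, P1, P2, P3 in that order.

Answer: 43 152 43 43

Derivation:
Op 1: fork(P0) -> P1. 2 ppages; refcounts: pp0:2 pp1:2
Op 2: fork(P1) -> P2. 2 ppages; refcounts: pp0:3 pp1:3
Op 3: read(P1, v1) -> 43. No state change.
Op 4: write(P1, v0, 188). refcount(pp0)=3>1 -> COPY to pp2. 3 ppages; refcounts: pp0:2 pp1:3 pp2:1
Op 5: write(P2, v0, 138). refcount(pp0)=2>1 -> COPY to pp3. 4 ppages; refcounts: pp0:1 pp1:3 pp2:1 pp3:1
Op 6: fork(P2) -> P3. 4 ppages; refcounts: pp0:1 pp1:4 pp2:1 pp3:2
Op 7: write(P1, v1, 152). refcount(pp1)=4>1 -> COPY to pp4. 5 ppages; refcounts: pp0:1 pp1:3 pp2:1 pp3:2 pp4:1
Op 8: write(P2, v0, 153). refcount(pp3)=2>1 -> COPY to pp5. 6 ppages; refcounts: pp0:1 pp1:3 pp2:1 pp3:1 pp4:1 pp5:1
P0: v1 -> pp1 = 43
P1: v1 -> pp4 = 152
P2: v1 -> pp1 = 43
P3: v1 -> pp1 = 43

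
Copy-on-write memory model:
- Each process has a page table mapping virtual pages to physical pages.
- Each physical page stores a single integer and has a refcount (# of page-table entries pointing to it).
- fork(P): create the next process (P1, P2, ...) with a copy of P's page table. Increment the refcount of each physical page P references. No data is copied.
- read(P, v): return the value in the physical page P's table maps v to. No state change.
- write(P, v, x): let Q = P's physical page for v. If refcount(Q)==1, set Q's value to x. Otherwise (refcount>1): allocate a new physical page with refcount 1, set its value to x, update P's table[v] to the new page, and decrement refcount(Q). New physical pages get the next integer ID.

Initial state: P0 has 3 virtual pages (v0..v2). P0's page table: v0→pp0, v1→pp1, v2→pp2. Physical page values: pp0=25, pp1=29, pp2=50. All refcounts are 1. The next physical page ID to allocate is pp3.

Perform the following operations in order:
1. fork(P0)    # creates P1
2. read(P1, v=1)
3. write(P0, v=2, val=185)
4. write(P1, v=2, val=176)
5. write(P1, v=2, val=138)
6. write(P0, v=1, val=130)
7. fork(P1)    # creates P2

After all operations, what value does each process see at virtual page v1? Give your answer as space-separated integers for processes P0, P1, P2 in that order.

Op 1: fork(P0) -> P1. 3 ppages; refcounts: pp0:2 pp1:2 pp2:2
Op 2: read(P1, v1) -> 29. No state change.
Op 3: write(P0, v2, 185). refcount(pp2)=2>1 -> COPY to pp3. 4 ppages; refcounts: pp0:2 pp1:2 pp2:1 pp3:1
Op 4: write(P1, v2, 176). refcount(pp2)=1 -> write in place. 4 ppages; refcounts: pp0:2 pp1:2 pp2:1 pp3:1
Op 5: write(P1, v2, 138). refcount(pp2)=1 -> write in place. 4 ppages; refcounts: pp0:2 pp1:2 pp2:1 pp3:1
Op 6: write(P0, v1, 130). refcount(pp1)=2>1 -> COPY to pp4. 5 ppages; refcounts: pp0:2 pp1:1 pp2:1 pp3:1 pp4:1
Op 7: fork(P1) -> P2. 5 ppages; refcounts: pp0:3 pp1:2 pp2:2 pp3:1 pp4:1
P0: v1 -> pp4 = 130
P1: v1 -> pp1 = 29
P2: v1 -> pp1 = 29

Answer: 130 29 29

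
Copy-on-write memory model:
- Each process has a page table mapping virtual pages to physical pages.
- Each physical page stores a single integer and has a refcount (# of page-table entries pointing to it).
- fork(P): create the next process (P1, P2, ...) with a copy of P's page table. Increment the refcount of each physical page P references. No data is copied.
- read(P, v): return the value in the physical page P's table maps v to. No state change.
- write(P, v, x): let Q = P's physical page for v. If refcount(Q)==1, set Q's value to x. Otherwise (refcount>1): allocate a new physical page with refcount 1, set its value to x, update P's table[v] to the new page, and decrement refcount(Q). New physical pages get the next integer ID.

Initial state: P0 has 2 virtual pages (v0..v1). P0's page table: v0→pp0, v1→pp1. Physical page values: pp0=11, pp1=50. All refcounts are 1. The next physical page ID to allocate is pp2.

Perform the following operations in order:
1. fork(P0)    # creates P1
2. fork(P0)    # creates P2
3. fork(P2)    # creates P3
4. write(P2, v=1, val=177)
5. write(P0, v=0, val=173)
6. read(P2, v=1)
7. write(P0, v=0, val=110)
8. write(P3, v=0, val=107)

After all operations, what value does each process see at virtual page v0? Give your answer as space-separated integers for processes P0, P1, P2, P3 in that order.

Answer: 110 11 11 107

Derivation:
Op 1: fork(P0) -> P1. 2 ppages; refcounts: pp0:2 pp1:2
Op 2: fork(P0) -> P2. 2 ppages; refcounts: pp0:3 pp1:3
Op 3: fork(P2) -> P3. 2 ppages; refcounts: pp0:4 pp1:4
Op 4: write(P2, v1, 177). refcount(pp1)=4>1 -> COPY to pp2. 3 ppages; refcounts: pp0:4 pp1:3 pp2:1
Op 5: write(P0, v0, 173). refcount(pp0)=4>1 -> COPY to pp3. 4 ppages; refcounts: pp0:3 pp1:3 pp2:1 pp3:1
Op 6: read(P2, v1) -> 177. No state change.
Op 7: write(P0, v0, 110). refcount(pp3)=1 -> write in place. 4 ppages; refcounts: pp0:3 pp1:3 pp2:1 pp3:1
Op 8: write(P3, v0, 107). refcount(pp0)=3>1 -> COPY to pp4. 5 ppages; refcounts: pp0:2 pp1:3 pp2:1 pp3:1 pp4:1
P0: v0 -> pp3 = 110
P1: v0 -> pp0 = 11
P2: v0 -> pp0 = 11
P3: v0 -> pp4 = 107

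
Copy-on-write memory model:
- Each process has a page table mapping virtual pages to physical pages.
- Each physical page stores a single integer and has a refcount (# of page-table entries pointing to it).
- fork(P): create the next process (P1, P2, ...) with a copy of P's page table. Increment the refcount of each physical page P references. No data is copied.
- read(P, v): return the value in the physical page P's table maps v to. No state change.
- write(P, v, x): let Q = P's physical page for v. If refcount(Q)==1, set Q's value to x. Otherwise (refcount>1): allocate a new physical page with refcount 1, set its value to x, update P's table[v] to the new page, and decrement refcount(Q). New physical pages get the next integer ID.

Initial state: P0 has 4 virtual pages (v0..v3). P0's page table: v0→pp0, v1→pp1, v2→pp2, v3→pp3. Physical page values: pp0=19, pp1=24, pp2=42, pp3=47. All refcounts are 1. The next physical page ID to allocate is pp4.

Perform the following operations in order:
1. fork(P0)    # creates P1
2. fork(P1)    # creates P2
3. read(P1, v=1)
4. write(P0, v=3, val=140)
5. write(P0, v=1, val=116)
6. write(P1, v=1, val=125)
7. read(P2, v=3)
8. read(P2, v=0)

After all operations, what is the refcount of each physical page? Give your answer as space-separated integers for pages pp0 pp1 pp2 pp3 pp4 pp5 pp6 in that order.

Answer: 3 1 3 2 1 1 1

Derivation:
Op 1: fork(P0) -> P1. 4 ppages; refcounts: pp0:2 pp1:2 pp2:2 pp3:2
Op 2: fork(P1) -> P2. 4 ppages; refcounts: pp0:3 pp1:3 pp2:3 pp3:3
Op 3: read(P1, v1) -> 24. No state change.
Op 4: write(P0, v3, 140). refcount(pp3)=3>1 -> COPY to pp4. 5 ppages; refcounts: pp0:3 pp1:3 pp2:3 pp3:2 pp4:1
Op 5: write(P0, v1, 116). refcount(pp1)=3>1 -> COPY to pp5. 6 ppages; refcounts: pp0:3 pp1:2 pp2:3 pp3:2 pp4:1 pp5:1
Op 6: write(P1, v1, 125). refcount(pp1)=2>1 -> COPY to pp6. 7 ppages; refcounts: pp0:3 pp1:1 pp2:3 pp3:2 pp4:1 pp5:1 pp6:1
Op 7: read(P2, v3) -> 47. No state change.
Op 8: read(P2, v0) -> 19. No state change.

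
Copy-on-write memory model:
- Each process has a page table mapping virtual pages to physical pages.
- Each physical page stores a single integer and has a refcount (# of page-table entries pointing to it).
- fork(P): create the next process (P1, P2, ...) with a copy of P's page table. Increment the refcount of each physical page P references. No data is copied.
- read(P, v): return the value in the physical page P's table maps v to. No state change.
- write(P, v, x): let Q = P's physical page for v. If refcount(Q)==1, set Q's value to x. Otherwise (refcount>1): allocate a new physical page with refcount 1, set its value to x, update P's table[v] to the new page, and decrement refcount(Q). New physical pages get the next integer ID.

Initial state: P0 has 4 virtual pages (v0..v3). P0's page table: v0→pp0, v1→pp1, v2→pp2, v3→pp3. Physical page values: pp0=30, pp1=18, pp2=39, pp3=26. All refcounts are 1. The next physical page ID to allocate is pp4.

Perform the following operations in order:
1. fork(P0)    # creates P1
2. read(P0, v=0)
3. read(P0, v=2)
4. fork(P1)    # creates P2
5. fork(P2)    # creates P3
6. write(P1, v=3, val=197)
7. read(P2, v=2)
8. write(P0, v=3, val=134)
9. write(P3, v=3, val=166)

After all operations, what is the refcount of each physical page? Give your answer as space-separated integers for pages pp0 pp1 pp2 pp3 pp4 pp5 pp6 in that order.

Op 1: fork(P0) -> P1. 4 ppages; refcounts: pp0:2 pp1:2 pp2:2 pp3:2
Op 2: read(P0, v0) -> 30. No state change.
Op 3: read(P0, v2) -> 39. No state change.
Op 4: fork(P1) -> P2. 4 ppages; refcounts: pp0:3 pp1:3 pp2:3 pp3:3
Op 5: fork(P2) -> P3. 4 ppages; refcounts: pp0:4 pp1:4 pp2:4 pp3:4
Op 6: write(P1, v3, 197). refcount(pp3)=4>1 -> COPY to pp4. 5 ppages; refcounts: pp0:4 pp1:4 pp2:4 pp3:3 pp4:1
Op 7: read(P2, v2) -> 39. No state change.
Op 8: write(P0, v3, 134). refcount(pp3)=3>1 -> COPY to pp5. 6 ppages; refcounts: pp0:4 pp1:4 pp2:4 pp3:2 pp4:1 pp5:1
Op 9: write(P3, v3, 166). refcount(pp3)=2>1 -> COPY to pp6. 7 ppages; refcounts: pp0:4 pp1:4 pp2:4 pp3:1 pp4:1 pp5:1 pp6:1

Answer: 4 4 4 1 1 1 1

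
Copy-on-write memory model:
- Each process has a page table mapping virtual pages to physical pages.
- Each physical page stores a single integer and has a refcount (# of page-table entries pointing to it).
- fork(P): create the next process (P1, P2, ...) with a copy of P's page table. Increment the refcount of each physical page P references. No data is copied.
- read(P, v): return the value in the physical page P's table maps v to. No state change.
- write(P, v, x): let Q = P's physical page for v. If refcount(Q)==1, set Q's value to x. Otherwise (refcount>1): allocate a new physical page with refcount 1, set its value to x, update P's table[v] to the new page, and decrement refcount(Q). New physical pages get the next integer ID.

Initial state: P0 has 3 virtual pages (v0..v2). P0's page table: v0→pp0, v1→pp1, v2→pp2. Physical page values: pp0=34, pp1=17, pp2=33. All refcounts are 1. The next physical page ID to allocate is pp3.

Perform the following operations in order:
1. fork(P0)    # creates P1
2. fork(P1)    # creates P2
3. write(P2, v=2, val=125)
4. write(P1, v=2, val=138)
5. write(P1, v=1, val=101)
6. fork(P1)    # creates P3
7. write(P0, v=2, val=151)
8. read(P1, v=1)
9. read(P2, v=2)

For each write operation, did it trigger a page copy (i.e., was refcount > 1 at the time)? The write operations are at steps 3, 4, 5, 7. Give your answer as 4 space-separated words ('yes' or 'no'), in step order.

Op 1: fork(P0) -> P1. 3 ppages; refcounts: pp0:2 pp1:2 pp2:2
Op 2: fork(P1) -> P2. 3 ppages; refcounts: pp0:3 pp1:3 pp2:3
Op 3: write(P2, v2, 125). refcount(pp2)=3>1 -> COPY to pp3. 4 ppages; refcounts: pp0:3 pp1:3 pp2:2 pp3:1
Op 4: write(P1, v2, 138). refcount(pp2)=2>1 -> COPY to pp4. 5 ppages; refcounts: pp0:3 pp1:3 pp2:1 pp3:1 pp4:1
Op 5: write(P1, v1, 101). refcount(pp1)=3>1 -> COPY to pp5. 6 ppages; refcounts: pp0:3 pp1:2 pp2:1 pp3:1 pp4:1 pp5:1
Op 6: fork(P1) -> P3. 6 ppages; refcounts: pp0:4 pp1:2 pp2:1 pp3:1 pp4:2 pp5:2
Op 7: write(P0, v2, 151). refcount(pp2)=1 -> write in place. 6 ppages; refcounts: pp0:4 pp1:2 pp2:1 pp3:1 pp4:2 pp5:2
Op 8: read(P1, v1) -> 101. No state change.
Op 9: read(P2, v2) -> 125. No state change.

yes yes yes no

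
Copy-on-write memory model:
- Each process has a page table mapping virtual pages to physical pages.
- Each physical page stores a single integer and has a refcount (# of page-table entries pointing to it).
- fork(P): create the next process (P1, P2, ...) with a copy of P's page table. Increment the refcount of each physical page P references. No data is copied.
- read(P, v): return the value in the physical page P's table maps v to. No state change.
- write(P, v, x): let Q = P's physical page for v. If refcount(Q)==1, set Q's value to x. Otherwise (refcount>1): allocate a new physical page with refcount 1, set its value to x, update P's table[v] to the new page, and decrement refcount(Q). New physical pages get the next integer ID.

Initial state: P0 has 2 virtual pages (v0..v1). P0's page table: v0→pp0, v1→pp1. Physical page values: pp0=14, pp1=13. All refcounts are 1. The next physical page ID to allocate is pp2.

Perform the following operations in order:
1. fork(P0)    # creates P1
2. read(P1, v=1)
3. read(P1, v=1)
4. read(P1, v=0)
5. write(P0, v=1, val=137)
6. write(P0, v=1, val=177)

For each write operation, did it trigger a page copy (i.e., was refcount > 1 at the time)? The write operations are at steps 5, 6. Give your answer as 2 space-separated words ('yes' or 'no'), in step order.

Op 1: fork(P0) -> P1. 2 ppages; refcounts: pp0:2 pp1:2
Op 2: read(P1, v1) -> 13. No state change.
Op 3: read(P1, v1) -> 13. No state change.
Op 4: read(P1, v0) -> 14. No state change.
Op 5: write(P0, v1, 137). refcount(pp1)=2>1 -> COPY to pp2. 3 ppages; refcounts: pp0:2 pp1:1 pp2:1
Op 6: write(P0, v1, 177). refcount(pp2)=1 -> write in place. 3 ppages; refcounts: pp0:2 pp1:1 pp2:1

yes no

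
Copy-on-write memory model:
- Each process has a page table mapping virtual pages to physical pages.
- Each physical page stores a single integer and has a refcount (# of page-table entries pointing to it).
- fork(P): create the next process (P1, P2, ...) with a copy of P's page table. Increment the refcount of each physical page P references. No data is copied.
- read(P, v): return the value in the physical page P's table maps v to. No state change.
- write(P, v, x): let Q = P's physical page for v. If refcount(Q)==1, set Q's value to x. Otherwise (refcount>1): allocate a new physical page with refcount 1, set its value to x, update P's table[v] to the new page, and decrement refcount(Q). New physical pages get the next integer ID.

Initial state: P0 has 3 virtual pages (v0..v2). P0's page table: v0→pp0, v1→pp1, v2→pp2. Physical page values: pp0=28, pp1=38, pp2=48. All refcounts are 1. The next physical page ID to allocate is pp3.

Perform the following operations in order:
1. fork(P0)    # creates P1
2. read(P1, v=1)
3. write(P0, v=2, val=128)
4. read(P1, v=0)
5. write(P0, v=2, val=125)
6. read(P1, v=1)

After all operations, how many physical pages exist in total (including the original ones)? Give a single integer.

Op 1: fork(P0) -> P1. 3 ppages; refcounts: pp0:2 pp1:2 pp2:2
Op 2: read(P1, v1) -> 38. No state change.
Op 3: write(P0, v2, 128). refcount(pp2)=2>1 -> COPY to pp3. 4 ppages; refcounts: pp0:2 pp1:2 pp2:1 pp3:1
Op 4: read(P1, v0) -> 28. No state change.
Op 5: write(P0, v2, 125). refcount(pp3)=1 -> write in place. 4 ppages; refcounts: pp0:2 pp1:2 pp2:1 pp3:1
Op 6: read(P1, v1) -> 38. No state change.

Answer: 4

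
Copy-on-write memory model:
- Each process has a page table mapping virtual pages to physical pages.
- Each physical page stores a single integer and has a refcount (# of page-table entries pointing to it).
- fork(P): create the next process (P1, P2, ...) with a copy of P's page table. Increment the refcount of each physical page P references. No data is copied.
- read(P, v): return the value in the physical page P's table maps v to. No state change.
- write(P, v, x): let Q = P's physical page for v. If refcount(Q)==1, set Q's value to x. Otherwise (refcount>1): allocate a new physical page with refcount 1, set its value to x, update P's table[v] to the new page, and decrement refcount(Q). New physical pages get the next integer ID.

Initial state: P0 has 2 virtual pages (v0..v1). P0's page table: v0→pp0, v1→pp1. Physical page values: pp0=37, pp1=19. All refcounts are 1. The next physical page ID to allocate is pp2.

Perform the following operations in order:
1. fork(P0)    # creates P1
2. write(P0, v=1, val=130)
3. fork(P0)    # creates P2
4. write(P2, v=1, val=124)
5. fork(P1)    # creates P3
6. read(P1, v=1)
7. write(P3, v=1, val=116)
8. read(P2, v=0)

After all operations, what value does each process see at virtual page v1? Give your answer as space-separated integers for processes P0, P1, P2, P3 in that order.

Op 1: fork(P0) -> P1. 2 ppages; refcounts: pp0:2 pp1:2
Op 2: write(P0, v1, 130). refcount(pp1)=2>1 -> COPY to pp2. 3 ppages; refcounts: pp0:2 pp1:1 pp2:1
Op 3: fork(P0) -> P2. 3 ppages; refcounts: pp0:3 pp1:1 pp2:2
Op 4: write(P2, v1, 124). refcount(pp2)=2>1 -> COPY to pp3. 4 ppages; refcounts: pp0:3 pp1:1 pp2:1 pp3:1
Op 5: fork(P1) -> P3. 4 ppages; refcounts: pp0:4 pp1:2 pp2:1 pp3:1
Op 6: read(P1, v1) -> 19. No state change.
Op 7: write(P3, v1, 116). refcount(pp1)=2>1 -> COPY to pp4. 5 ppages; refcounts: pp0:4 pp1:1 pp2:1 pp3:1 pp4:1
Op 8: read(P2, v0) -> 37. No state change.
P0: v1 -> pp2 = 130
P1: v1 -> pp1 = 19
P2: v1 -> pp3 = 124
P3: v1 -> pp4 = 116

Answer: 130 19 124 116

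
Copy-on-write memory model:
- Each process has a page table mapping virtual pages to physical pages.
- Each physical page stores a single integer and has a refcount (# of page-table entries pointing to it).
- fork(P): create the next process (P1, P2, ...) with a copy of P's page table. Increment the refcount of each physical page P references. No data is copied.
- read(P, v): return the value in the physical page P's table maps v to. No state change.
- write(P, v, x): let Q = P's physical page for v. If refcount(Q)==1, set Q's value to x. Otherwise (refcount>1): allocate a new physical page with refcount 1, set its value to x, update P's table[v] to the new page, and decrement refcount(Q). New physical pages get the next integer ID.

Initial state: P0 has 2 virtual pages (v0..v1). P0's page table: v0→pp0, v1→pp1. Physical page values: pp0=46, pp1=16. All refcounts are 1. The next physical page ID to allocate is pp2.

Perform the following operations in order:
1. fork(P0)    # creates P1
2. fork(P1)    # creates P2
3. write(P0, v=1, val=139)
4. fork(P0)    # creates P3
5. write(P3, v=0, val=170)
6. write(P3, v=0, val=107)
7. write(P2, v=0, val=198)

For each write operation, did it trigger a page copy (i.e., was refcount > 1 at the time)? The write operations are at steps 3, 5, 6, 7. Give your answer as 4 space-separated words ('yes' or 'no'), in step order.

Op 1: fork(P0) -> P1. 2 ppages; refcounts: pp0:2 pp1:2
Op 2: fork(P1) -> P2. 2 ppages; refcounts: pp0:3 pp1:3
Op 3: write(P0, v1, 139). refcount(pp1)=3>1 -> COPY to pp2. 3 ppages; refcounts: pp0:3 pp1:2 pp2:1
Op 4: fork(P0) -> P3. 3 ppages; refcounts: pp0:4 pp1:2 pp2:2
Op 5: write(P3, v0, 170). refcount(pp0)=4>1 -> COPY to pp3. 4 ppages; refcounts: pp0:3 pp1:2 pp2:2 pp3:1
Op 6: write(P3, v0, 107). refcount(pp3)=1 -> write in place. 4 ppages; refcounts: pp0:3 pp1:2 pp2:2 pp3:1
Op 7: write(P2, v0, 198). refcount(pp0)=3>1 -> COPY to pp4. 5 ppages; refcounts: pp0:2 pp1:2 pp2:2 pp3:1 pp4:1

yes yes no yes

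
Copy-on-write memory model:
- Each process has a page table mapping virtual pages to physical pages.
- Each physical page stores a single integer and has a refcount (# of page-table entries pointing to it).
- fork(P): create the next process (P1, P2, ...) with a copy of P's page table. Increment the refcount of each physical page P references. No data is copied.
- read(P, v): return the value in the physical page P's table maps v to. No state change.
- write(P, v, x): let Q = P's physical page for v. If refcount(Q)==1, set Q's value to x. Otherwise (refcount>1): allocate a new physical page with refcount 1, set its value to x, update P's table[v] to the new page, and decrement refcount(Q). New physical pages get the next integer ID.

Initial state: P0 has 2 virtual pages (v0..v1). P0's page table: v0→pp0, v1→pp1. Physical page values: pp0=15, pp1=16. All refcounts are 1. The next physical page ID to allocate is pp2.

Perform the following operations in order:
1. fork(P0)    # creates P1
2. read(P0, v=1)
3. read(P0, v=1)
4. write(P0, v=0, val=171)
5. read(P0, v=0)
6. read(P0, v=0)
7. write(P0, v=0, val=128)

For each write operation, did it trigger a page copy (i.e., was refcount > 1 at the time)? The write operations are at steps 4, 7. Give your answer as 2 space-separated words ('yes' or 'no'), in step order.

Op 1: fork(P0) -> P1. 2 ppages; refcounts: pp0:2 pp1:2
Op 2: read(P0, v1) -> 16. No state change.
Op 3: read(P0, v1) -> 16. No state change.
Op 4: write(P0, v0, 171). refcount(pp0)=2>1 -> COPY to pp2. 3 ppages; refcounts: pp0:1 pp1:2 pp2:1
Op 5: read(P0, v0) -> 171. No state change.
Op 6: read(P0, v0) -> 171. No state change.
Op 7: write(P0, v0, 128). refcount(pp2)=1 -> write in place. 3 ppages; refcounts: pp0:1 pp1:2 pp2:1

yes no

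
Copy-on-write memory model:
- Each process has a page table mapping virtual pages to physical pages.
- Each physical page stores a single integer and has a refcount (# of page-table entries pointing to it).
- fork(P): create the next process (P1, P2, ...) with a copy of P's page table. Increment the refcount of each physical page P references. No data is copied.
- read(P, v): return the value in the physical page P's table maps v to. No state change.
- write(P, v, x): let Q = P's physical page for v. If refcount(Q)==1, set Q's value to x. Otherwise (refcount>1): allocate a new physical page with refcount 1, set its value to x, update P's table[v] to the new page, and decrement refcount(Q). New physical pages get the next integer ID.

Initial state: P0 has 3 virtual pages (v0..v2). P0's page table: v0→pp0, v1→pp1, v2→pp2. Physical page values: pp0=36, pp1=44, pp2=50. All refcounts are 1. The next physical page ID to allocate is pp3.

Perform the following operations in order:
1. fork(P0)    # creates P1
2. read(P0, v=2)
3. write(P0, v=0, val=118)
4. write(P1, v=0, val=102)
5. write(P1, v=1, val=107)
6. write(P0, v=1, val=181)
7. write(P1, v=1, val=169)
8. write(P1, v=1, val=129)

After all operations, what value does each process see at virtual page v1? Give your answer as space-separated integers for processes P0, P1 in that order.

Answer: 181 129

Derivation:
Op 1: fork(P0) -> P1. 3 ppages; refcounts: pp0:2 pp1:2 pp2:2
Op 2: read(P0, v2) -> 50. No state change.
Op 3: write(P0, v0, 118). refcount(pp0)=2>1 -> COPY to pp3. 4 ppages; refcounts: pp0:1 pp1:2 pp2:2 pp3:1
Op 4: write(P1, v0, 102). refcount(pp0)=1 -> write in place. 4 ppages; refcounts: pp0:1 pp1:2 pp2:2 pp3:1
Op 5: write(P1, v1, 107). refcount(pp1)=2>1 -> COPY to pp4. 5 ppages; refcounts: pp0:1 pp1:1 pp2:2 pp3:1 pp4:1
Op 6: write(P0, v1, 181). refcount(pp1)=1 -> write in place. 5 ppages; refcounts: pp0:1 pp1:1 pp2:2 pp3:1 pp4:1
Op 7: write(P1, v1, 169). refcount(pp4)=1 -> write in place. 5 ppages; refcounts: pp0:1 pp1:1 pp2:2 pp3:1 pp4:1
Op 8: write(P1, v1, 129). refcount(pp4)=1 -> write in place. 5 ppages; refcounts: pp0:1 pp1:1 pp2:2 pp3:1 pp4:1
P0: v1 -> pp1 = 181
P1: v1 -> pp4 = 129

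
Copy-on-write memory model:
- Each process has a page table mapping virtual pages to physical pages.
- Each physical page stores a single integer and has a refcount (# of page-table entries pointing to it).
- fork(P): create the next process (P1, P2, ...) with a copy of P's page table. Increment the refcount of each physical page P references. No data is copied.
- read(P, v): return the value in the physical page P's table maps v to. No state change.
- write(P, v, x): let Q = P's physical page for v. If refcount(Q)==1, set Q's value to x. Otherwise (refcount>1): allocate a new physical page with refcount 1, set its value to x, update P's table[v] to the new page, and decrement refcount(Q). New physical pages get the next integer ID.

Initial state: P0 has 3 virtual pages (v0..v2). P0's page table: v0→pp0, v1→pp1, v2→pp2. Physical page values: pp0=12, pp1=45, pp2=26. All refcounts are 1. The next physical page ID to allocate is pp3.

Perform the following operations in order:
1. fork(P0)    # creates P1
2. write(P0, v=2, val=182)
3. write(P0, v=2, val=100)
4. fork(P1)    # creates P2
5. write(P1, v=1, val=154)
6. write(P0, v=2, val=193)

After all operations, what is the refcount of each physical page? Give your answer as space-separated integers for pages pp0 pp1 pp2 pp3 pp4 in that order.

Op 1: fork(P0) -> P1. 3 ppages; refcounts: pp0:2 pp1:2 pp2:2
Op 2: write(P0, v2, 182). refcount(pp2)=2>1 -> COPY to pp3. 4 ppages; refcounts: pp0:2 pp1:2 pp2:1 pp3:1
Op 3: write(P0, v2, 100). refcount(pp3)=1 -> write in place. 4 ppages; refcounts: pp0:2 pp1:2 pp2:1 pp3:1
Op 4: fork(P1) -> P2. 4 ppages; refcounts: pp0:3 pp1:3 pp2:2 pp3:1
Op 5: write(P1, v1, 154). refcount(pp1)=3>1 -> COPY to pp4. 5 ppages; refcounts: pp0:3 pp1:2 pp2:2 pp3:1 pp4:1
Op 6: write(P0, v2, 193). refcount(pp3)=1 -> write in place. 5 ppages; refcounts: pp0:3 pp1:2 pp2:2 pp3:1 pp4:1

Answer: 3 2 2 1 1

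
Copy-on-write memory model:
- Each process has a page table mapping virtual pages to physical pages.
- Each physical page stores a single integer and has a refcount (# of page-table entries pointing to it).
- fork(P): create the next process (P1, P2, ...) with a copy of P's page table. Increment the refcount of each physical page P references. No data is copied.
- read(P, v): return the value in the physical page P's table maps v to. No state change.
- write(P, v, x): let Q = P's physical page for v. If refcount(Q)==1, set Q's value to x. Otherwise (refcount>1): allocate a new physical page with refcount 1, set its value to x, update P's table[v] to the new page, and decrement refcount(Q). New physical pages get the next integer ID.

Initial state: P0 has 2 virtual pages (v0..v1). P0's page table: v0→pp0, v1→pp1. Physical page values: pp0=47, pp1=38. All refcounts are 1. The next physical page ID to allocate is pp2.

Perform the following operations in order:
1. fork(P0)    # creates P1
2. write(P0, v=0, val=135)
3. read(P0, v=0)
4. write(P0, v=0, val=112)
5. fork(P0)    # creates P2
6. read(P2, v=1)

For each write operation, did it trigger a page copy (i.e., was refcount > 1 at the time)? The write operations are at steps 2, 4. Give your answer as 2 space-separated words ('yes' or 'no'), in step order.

Op 1: fork(P0) -> P1. 2 ppages; refcounts: pp0:2 pp1:2
Op 2: write(P0, v0, 135). refcount(pp0)=2>1 -> COPY to pp2. 3 ppages; refcounts: pp0:1 pp1:2 pp2:1
Op 3: read(P0, v0) -> 135. No state change.
Op 4: write(P0, v0, 112). refcount(pp2)=1 -> write in place. 3 ppages; refcounts: pp0:1 pp1:2 pp2:1
Op 5: fork(P0) -> P2. 3 ppages; refcounts: pp0:1 pp1:3 pp2:2
Op 6: read(P2, v1) -> 38. No state change.

yes no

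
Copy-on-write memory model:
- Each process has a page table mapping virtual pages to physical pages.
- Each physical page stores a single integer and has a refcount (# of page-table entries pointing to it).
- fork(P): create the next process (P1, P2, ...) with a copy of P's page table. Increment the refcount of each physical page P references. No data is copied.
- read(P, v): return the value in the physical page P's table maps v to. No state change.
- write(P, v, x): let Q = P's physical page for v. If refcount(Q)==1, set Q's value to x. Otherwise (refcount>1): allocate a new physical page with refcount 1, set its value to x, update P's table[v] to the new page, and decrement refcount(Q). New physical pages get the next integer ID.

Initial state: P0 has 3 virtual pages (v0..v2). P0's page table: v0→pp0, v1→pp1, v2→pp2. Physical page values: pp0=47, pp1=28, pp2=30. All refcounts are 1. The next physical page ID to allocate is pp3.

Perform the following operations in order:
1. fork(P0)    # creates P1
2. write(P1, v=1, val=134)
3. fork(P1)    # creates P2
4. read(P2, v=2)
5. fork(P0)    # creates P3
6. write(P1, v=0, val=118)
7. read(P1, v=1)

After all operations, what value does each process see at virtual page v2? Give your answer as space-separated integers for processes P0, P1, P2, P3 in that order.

Op 1: fork(P0) -> P1. 3 ppages; refcounts: pp0:2 pp1:2 pp2:2
Op 2: write(P1, v1, 134). refcount(pp1)=2>1 -> COPY to pp3. 4 ppages; refcounts: pp0:2 pp1:1 pp2:2 pp3:1
Op 3: fork(P1) -> P2. 4 ppages; refcounts: pp0:3 pp1:1 pp2:3 pp3:2
Op 4: read(P2, v2) -> 30. No state change.
Op 5: fork(P0) -> P3. 4 ppages; refcounts: pp0:4 pp1:2 pp2:4 pp3:2
Op 6: write(P1, v0, 118). refcount(pp0)=4>1 -> COPY to pp4. 5 ppages; refcounts: pp0:3 pp1:2 pp2:4 pp3:2 pp4:1
Op 7: read(P1, v1) -> 134. No state change.
P0: v2 -> pp2 = 30
P1: v2 -> pp2 = 30
P2: v2 -> pp2 = 30
P3: v2 -> pp2 = 30

Answer: 30 30 30 30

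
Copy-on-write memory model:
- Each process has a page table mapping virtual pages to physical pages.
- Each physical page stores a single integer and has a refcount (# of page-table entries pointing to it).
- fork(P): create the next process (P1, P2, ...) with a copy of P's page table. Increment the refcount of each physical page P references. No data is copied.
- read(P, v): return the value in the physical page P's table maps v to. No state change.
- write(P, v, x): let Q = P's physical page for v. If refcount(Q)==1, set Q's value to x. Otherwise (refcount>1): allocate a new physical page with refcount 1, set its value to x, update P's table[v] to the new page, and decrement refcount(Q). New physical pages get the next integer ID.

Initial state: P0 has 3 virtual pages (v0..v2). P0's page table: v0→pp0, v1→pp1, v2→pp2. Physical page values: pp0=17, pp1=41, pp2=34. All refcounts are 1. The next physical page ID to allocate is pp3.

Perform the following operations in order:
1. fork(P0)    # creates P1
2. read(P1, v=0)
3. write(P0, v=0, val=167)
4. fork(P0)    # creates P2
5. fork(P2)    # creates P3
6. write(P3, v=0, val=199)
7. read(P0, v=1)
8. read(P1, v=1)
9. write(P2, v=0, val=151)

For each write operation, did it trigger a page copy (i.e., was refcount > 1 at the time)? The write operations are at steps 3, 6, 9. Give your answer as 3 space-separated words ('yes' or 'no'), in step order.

Op 1: fork(P0) -> P1. 3 ppages; refcounts: pp0:2 pp1:2 pp2:2
Op 2: read(P1, v0) -> 17. No state change.
Op 3: write(P0, v0, 167). refcount(pp0)=2>1 -> COPY to pp3. 4 ppages; refcounts: pp0:1 pp1:2 pp2:2 pp3:1
Op 4: fork(P0) -> P2. 4 ppages; refcounts: pp0:1 pp1:3 pp2:3 pp3:2
Op 5: fork(P2) -> P3. 4 ppages; refcounts: pp0:1 pp1:4 pp2:4 pp3:3
Op 6: write(P3, v0, 199). refcount(pp3)=3>1 -> COPY to pp4. 5 ppages; refcounts: pp0:1 pp1:4 pp2:4 pp3:2 pp4:1
Op 7: read(P0, v1) -> 41. No state change.
Op 8: read(P1, v1) -> 41. No state change.
Op 9: write(P2, v0, 151). refcount(pp3)=2>1 -> COPY to pp5. 6 ppages; refcounts: pp0:1 pp1:4 pp2:4 pp3:1 pp4:1 pp5:1

yes yes yes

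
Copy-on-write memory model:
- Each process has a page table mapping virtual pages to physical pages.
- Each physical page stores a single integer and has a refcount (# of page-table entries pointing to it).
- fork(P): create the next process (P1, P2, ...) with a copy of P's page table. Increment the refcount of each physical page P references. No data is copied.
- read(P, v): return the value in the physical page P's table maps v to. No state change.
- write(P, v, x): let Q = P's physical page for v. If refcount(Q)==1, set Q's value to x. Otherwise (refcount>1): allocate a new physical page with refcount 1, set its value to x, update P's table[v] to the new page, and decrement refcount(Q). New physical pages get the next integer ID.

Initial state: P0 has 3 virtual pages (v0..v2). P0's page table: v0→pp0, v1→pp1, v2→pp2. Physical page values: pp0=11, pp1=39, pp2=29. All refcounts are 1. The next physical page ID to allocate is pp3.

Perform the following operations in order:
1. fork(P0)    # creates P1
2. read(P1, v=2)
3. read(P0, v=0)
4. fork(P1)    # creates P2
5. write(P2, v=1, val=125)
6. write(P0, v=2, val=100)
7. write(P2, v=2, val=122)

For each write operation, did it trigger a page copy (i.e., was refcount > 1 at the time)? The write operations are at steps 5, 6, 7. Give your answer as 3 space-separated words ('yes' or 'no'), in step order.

Op 1: fork(P0) -> P1. 3 ppages; refcounts: pp0:2 pp1:2 pp2:2
Op 2: read(P1, v2) -> 29. No state change.
Op 3: read(P0, v0) -> 11. No state change.
Op 4: fork(P1) -> P2. 3 ppages; refcounts: pp0:3 pp1:3 pp2:3
Op 5: write(P2, v1, 125). refcount(pp1)=3>1 -> COPY to pp3. 4 ppages; refcounts: pp0:3 pp1:2 pp2:3 pp3:1
Op 6: write(P0, v2, 100). refcount(pp2)=3>1 -> COPY to pp4. 5 ppages; refcounts: pp0:3 pp1:2 pp2:2 pp3:1 pp4:1
Op 7: write(P2, v2, 122). refcount(pp2)=2>1 -> COPY to pp5. 6 ppages; refcounts: pp0:3 pp1:2 pp2:1 pp3:1 pp4:1 pp5:1

yes yes yes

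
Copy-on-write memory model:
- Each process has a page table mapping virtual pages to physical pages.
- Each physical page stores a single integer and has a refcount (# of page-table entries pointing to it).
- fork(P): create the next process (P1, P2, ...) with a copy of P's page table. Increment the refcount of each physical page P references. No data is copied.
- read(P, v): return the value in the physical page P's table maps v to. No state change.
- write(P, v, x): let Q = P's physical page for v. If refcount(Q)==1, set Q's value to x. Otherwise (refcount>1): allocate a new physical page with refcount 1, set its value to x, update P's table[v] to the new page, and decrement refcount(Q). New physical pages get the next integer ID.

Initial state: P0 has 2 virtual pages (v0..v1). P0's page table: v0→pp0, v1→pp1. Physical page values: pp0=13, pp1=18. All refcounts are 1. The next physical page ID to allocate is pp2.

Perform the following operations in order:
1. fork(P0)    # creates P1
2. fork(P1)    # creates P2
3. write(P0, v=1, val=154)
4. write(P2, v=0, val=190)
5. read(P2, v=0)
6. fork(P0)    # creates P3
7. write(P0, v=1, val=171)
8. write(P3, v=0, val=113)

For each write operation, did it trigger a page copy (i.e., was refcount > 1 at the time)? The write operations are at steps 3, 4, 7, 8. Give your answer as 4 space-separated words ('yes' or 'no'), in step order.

Op 1: fork(P0) -> P1. 2 ppages; refcounts: pp0:2 pp1:2
Op 2: fork(P1) -> P2. 2 ppages; refcounts: pp0:3 pp1:3
Op 3: write(P0, v1, 154). refcount(pp1)=3>1 -> COPY to pp2. 3 ppages; refcounts: pp0:3 pp1:2 pp2:1
Op 4: write(P2, v0, 190). refcount(pp0)=3>1 -> COPY to pp3. 4 ppages; refcounts: pp0:2 pp1:2 pp2:1 pp3:1
Op 5: read(P2, v0) -> 190. No state change.
Op 6: fork(P0) -> P3. 4 ppages; refcounts: pp0:3 pp1:2 pp2:2 pp3:1
Op 7: write(P0, v1, 171). refcount(pp2)=2>1 -> COPY to pp4. 5 ppages; refcounts: pp0:3 pp1:2 pp2:1 pp3:1 pp4:1
Op 8: write(P3, v0, 113). refcount(pp0)=3>1 -> COPY to pp5. 6 ppages; refcounts: pp0:2 pp1:2 pp2:1 pp3:1 pp4:1 pp5:1

yes yes yes yes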